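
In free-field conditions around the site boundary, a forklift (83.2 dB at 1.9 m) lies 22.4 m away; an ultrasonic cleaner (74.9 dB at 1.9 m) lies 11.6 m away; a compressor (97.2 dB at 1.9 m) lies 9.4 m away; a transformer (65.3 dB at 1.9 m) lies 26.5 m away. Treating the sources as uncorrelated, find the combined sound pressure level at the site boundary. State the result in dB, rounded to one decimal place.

83.4 dB

Apply inverse-square spreading to bring every level to the receiver, then sum 10^(L/10).
forklift: 83.2 − 20·log₁₀(22.4/1.9) = 83.2 − 21.43 = 61.77 dB.
ultrasonic cleaner: 74.9 − 20·log₁₀(11.6/1.9) = 74.9 − 15.71 = 59.19 dB.
compressor: 97.2 − 20·log₁₀(9.4/1.9) = 97.2 − 13.89 = 83.31 dB.
transformer: 65.3 − 20·log₁₀(26.5/1.9) = 65.3 − 22.89 = 42.41 dB.
Σ 10^(L/10) = 2.168e+08 → L_total = 10·log₁₀(2.168e+08) = 83.36 dB.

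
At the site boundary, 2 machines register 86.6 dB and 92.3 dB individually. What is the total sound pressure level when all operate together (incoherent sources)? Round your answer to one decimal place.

For uncorrelated sources the intensities add, so convert each level to linear form, sum, and take 10·log₁₀ of the total.
Σ 10^(L/10) = 10^(86.6/10) + 10^(92.3/10) = 2.155e+09.
L_total = 10·log₁₀(2.155e+09) = 93.34 dB.

93.3 dB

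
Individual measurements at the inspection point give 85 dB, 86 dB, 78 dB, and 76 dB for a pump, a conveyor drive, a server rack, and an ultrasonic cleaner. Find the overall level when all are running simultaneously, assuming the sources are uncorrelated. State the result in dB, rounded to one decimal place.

89.1 dB

Incoherent sources combine by intensity addition: L_total = 10·log₁₀(Σ 10^(L_i/10)).
Σ 10^(L/10) = 10^(85/10) + 10^(86/10) + 10^(78/10) + 10^(76/10) = 8.172e+08.
L_total = 10·log₁₀(8.172e+08) = 89.12 dB.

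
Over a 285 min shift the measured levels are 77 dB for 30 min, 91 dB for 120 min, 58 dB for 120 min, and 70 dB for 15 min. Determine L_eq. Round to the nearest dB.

87 dB

The energy average is taken in the linear domain: L_eq = 10·log₁₀[(Σ tᵢ·10^(Lᵢ/10))/T], T = 285 min.
Σ tᵢ·10^(Lᵢ/10) = 30·10^(77/10) + 120·10^(91/10) + 120·10^(58/10) + 15·10^(70/10) = 1.528e+11.
L_eq = 10·log₁₀(1.528e+11/285) = 87.29 dB.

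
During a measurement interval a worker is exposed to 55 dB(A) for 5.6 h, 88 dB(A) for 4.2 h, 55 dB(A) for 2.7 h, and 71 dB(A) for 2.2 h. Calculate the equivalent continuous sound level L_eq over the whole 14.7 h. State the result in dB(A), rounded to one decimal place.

L_eq = 10·log₁₀[(1/T)·Σ tᵢ·10^(Lᵢ/10)] with T = 14.7 h.
Σ tᵢ·10^(Lᵢ/10) = 5.6·10^(55/10) + 4.2·10^(88/10) + 2.7·10^(55/10) + 2.2·10^(71/10) = 2.680e+09.
L_eq = 10·log₁₀(2.680e+09/14.7) = 82.61 dB(A).

82.6 dB(A)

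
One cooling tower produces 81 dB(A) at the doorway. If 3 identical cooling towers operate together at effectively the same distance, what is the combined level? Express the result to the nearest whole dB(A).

With 3 equal, uncorrelated contributions the intensity is 3× that of one unit, giving a rise of 10·log₁₀ 3.
L_total = 81 + 10·log₁₀(3) = 81 + 4.771 = 85.77 dB(A).

86 dB(A)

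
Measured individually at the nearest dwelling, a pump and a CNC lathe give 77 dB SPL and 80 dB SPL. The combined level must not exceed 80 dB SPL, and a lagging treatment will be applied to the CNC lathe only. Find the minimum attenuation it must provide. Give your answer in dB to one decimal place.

Everything except the CNC lathe sums to 10^(77/10) = 5.012e+07 in linear terms, 77.00 dB SPL.
To meet 80 dB SPL overall, the treated CNC lathe may contribute at most 10^(80/10) − 5.012e+07 = 4.988e+07, i.e. 76.98 dB SPL.
So the CNC lathe must be reduced from 80 to 76.98 dB SPL: IL = 3.02 dB.

3.0 dB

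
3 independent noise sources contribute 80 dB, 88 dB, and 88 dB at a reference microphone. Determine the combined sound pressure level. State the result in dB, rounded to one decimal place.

91.3 dB

Incoherent sources combine by intensity addition: L_total = 10·log₁₀(Σ 10^(L_i/10)).
Σ 10^(L/10) = 10^(80/10) + 10^(88/10) + 10^(88/10) = 1.362e+09.
L_total = 10·log₁₀(1.362e+09) = 91.34 dB.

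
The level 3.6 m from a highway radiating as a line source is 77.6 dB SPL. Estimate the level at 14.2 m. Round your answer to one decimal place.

Line-source attenuation: ΔL = 10·log₁₀(r₂/r₁) = 10·log₁₀(14.2/3.6) = 5.960 dB.
L₂ = 77.6 − 10·log₁₀(14.2/3.6) = 77.6 − 5.960 = 71.64 dB SPL.

71.6 dB SPL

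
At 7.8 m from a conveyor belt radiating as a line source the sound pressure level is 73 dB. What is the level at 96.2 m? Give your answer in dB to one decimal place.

62.1 dB

Cylindrical spreading from a line source gives a 10·log₁₀(r₂/r₁) drop.
L₂ = 73 − 10·log₁₀(96.2/7.8) = 73 − 10.911 = 62.09 dB.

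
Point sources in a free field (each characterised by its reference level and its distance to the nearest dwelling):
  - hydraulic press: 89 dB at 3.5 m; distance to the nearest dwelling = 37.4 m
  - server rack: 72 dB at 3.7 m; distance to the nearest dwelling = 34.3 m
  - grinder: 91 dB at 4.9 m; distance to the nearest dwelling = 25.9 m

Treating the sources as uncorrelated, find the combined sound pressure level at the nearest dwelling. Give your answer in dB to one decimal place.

First find each source's level at the receiver (point-source: −20·log₁₀(r/r_ref)), then combine on an intensity basis.
hydraulic press: 89 − 20·log₁₀(37.4/3.5) = 89 − 20.58 = 68.42 dB.
server rack: 72 − 20·log₁₀(34.3/3.7) = 72 − 19.34 = 52.66 dB.
grinder: 91 − 20·log₁₀(25.9/4.9) = 91 − 14.46 = 76.54 dB.
Σ 10^(L/10) = 5.220e+07 → L_total = 10·log₁₀(5.220e+07) = 77.18 dB.

77.2 dB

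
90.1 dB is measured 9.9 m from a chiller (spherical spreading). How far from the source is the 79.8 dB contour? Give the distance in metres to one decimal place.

32.4 m

The 10.3 dB drop corresponds to a distance ratio of 10^(10.3/20) for a point source.
r₂ = 9.9·10^((90.1−79.8)/20) = 9.9·10^(10.3/20) = 32.41 m.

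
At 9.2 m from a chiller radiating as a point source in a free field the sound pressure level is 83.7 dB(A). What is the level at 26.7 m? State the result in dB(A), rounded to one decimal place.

Spherical spreading from a point source gives a 20·log₁₀(r₂/r₁) drop.
L₂ = 83.7 − 20·log₁₀(26.7/9.2) = 83.7 − 9.254 = 74.45 dB(A).

74.4 dB(A)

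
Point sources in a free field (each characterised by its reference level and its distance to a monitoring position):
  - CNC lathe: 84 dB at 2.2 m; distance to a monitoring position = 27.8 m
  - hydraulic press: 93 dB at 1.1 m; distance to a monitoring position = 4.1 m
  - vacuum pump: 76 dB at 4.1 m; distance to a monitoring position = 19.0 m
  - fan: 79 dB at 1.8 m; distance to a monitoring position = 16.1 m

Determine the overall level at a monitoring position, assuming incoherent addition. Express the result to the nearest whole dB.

First find each source's level at the receiver (point-source: −20·log₁₀(r/r_ref)), then combine on an intensity basis.
CNC lathe: 84 − 20·log₁₀(27.8/2.2) = 84 − 22.03 = 61.97 dB.
hydraulic press: 93 − 20·log₁₀(4.1/1.1) = 93 − 11.43 = 81.57 dB.
vacuum pump: 76 − 20·log₁₀(19.0/4.1) = 76 − 13.32 = 62.68 dB.
fan: 79 − 20·log₁₀(16.1/1.8) = 79 − 19.03 = 59.97 dB.
Σ 10^(L/10) = 1.480e+08 → L_total = 10·log₁₀(1.480e+08) = 81.70 dB.

82 dB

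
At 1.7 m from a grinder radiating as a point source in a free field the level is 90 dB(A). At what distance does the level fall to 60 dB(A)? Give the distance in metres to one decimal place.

The 30.0 dB drop corresponds to a distance ratio of 10^(30.0/20) for a point source.
r₂ = 1.7·10^((90−60)/20) = 1.7·10^(30.0/20) = 53.76 m.

53.8 m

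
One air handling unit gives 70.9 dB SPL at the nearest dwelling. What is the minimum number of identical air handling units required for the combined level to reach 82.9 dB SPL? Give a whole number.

N identical sources give L₁ + 10·log₁₀ N, so require 10·log₁₀ N ≥ 82.9 − 70.9 = 12.0 dB.
N ≥ 10^(12.0/10) = 15.849, so N = 16.

16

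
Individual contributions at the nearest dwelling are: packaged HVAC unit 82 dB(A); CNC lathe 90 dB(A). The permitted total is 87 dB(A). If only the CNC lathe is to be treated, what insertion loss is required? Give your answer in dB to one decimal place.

4.7 dB

Fixed contribution from the other source: Σ 10^(L/10) = 10^(82/10) = 1.585e+08 (82.00 dB(A)).
To meet 87 dB(A) overall, the treated CNC lathe may contribute at most 10^(87/10) − 1.585e+08 = 3.427e+08, i.e. 85.35 dB(A).
Required insertion loss = 90 − 85.35 = 4.65 dB.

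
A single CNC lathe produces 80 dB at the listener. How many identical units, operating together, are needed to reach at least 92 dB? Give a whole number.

16

N identical sources give L₁ + 10·log₁₀ N, so require 10·log₁₀ N ≥ 92 − 80 = 12.0 dB.
N ≥ 10^(12.0/10) = 15.849, so N = 16.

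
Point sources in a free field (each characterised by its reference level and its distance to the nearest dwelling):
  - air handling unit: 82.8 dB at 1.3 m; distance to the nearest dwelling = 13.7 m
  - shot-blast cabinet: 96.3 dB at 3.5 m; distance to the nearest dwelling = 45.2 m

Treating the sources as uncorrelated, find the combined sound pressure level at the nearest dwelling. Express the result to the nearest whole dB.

Propagate each source to the receiver with L = L_ref − 20·log₁₀(r/r_ref), then add intensities.
air handling unit: 82.8 − 20·log₁₀(13.7/1.3) = 82.8 − 20.46 = 62.34 dB.
shot-blast cabinet: 96.3 − 20·log₁₀(45.2/3.5) = 96.3 − 22.22 = 74.08 dB.
Σ 10^(L/10) = 2.729e+07 → L_total = 10·log₁₀(2.729e+07) = 74.36 dB.

74 dB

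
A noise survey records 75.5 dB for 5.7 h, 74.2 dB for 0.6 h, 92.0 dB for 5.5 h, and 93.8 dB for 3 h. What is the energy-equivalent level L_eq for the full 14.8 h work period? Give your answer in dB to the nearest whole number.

Weight each interval's intensity by its duration and average over T = 14.8 h:
Σ tᵢ·10^(Lᵢ/10) = 5.7·10^(75.5/10) + 0.6·10^(74.2/10) + 5.5·10^(92.0/10) + 3·10^(93.8/10) = 1.613e+10.
L_eq = 10·log₁₀(1.613e+10/14.8) = 90.37 dB.

90 dB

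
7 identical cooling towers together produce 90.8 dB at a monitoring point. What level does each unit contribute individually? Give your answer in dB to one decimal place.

82.3 dB

For N identical incoherent sources L_total = L₁ + 10·log₁₀ N, so L₁ = 90.8 − 10·log₁₀(7) = 90.8 − 8.451.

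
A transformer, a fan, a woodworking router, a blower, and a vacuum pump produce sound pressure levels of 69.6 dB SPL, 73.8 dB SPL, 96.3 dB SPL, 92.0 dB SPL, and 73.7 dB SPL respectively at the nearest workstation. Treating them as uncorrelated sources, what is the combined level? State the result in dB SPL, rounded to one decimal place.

97.7 dB SPL

For uncorrelated sources the intensities add, so convert each level to linear form, sum, and take 10·log₁₀ of the total.
Σ 10^(L/10) = 10^(69.6/10) + 10^(73.8/10) + 10^(96.3/10) + 10^(92.0/10) + 10^(73.7/10) = 5.907e+09.
L_total = 10·log₁₀(5.907e+09) = 97.71 dB SPL.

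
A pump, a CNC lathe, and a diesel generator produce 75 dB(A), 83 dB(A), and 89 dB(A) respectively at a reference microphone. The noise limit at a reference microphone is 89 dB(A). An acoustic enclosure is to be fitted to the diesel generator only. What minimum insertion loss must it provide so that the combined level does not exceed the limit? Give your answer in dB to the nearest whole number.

Everything except the diesel generator sums to 10^(75/10) + 10^(83/10) = 2.311e+08 in linear terms, 83.64 dB(A).
The limit corresponds to 10^(89/10) = 7.943e+08; subtracting the fixed part leaves 5.632e+08 for the diesel generator, i.e. 87.51 dB(A).
Required insertion loss = 89 − 87.51 = 1.49 dB.

1 dB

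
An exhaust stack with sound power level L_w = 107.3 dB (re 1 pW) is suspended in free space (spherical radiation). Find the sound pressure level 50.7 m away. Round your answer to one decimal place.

The power spreads over a sphere of area 4π·r², so L_p = L_w − 10·log₁₀(4π·r²).
4π·r² = 3.23e+04 m², 10·log₁₀ of that is 45.092 dB.
L_p = 107.3 − 45.092 = 62.21 dB.

62.2 dB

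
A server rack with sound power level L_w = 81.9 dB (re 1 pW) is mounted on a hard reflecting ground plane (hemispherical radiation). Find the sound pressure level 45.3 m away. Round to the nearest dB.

The power spreads over a hemisphere of area 2π·r², so L_p = L_w − 10·log₁₀(2π·r²).
2π·r² = 1.289e+04 m², 10·log₁₀ of that is 41.104 dB.
L_p = 81.9 − 41.104 = 40.80 dB.

41 dB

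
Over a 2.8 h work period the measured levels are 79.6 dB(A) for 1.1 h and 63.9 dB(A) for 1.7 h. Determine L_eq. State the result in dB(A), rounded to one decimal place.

L_eq = 10·log₁₀[(1/T)·Σ tᵢ·10^(Lᵢ/10)] with T = 2.8 h.
Σ tᵢ·10^(Lᵢ/10) = 1.1·10^(79.6/10) + 1.7·10^(63.9/10) = 1.045e+08.
L_eq = 10·log₁₀(1.045e+08/2.8) = 75.72 dB(A).

75.7 dB(A)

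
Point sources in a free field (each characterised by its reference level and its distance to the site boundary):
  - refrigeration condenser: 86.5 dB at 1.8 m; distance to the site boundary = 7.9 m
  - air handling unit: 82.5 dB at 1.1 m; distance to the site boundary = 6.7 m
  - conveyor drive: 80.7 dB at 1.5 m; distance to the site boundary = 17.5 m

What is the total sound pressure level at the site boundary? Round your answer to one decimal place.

First find each source's level at the receiver (point-source: −20·log₁₀(r/r_ref)), then combine on an intensity basis.
refrigeration condenser: 86.5 − 20·log₁₀(7.9/1.8) = 86.5 − 12.85 = 73.65 dB.
air handling unit: 82.5 − 20·log₁₀(6.7/1.1) = 82.5 − 15.69 = 66.81 dB.
conveyor drive: 80.7 − 20·log₁₀(17.5/1.5) = 80.7 − 21.34 = 59.36 dB.
Σ 10^(L/10) = 2.885e+07 → L_total = 10·log₁₀(2.885e+07) = 74.60 dB.

74.6 dB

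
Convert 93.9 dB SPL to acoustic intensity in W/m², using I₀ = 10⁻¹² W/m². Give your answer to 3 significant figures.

0.00245 W/m²

L = 10·log₁₀(I/I₀) ⇒ I = I₀·10^(L/10) = 10⁻¹² × 10^9.39.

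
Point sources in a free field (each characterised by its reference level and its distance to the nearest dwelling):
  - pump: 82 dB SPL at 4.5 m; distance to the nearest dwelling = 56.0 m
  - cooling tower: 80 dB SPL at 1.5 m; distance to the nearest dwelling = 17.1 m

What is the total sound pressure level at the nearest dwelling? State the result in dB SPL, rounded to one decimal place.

62.5 dB SPL

Propagate each source to the receiver with L = L_ref − 20·log₁₀(r/r_ref), then add intensities.
pump: 82 − 20·log₁₀(56.0/4.5) = 82 − 21.90 = 60.10 dB SPL.
cooling tower: 80 − 20·log₁₀(17.1/1.5) = 80 − 21.14 = 58.86 dB SPL.
Σ 10^(L/10) = 1.793e+06 → L_total = 10·log₁₀(1.793e+06) = 62.54 dB SPL.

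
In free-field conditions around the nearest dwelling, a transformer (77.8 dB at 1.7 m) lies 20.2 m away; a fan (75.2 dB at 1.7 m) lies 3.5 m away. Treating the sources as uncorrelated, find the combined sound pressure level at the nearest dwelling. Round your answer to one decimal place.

69.2 dB

Propagate each source to the receiver with L = L_ref − 20·log₁₀(r/r_ref), then add intensities.
transformer: 77.8 − 20·log₁₀(20.2/1.7) = 77.8 − 21.50 = 56.30 dB.
fan: 75.2 − 20·log₁₀(3.5/1.7) = 75.2 − 6.27 = 68.93 dB.
Σ 10^(L/10) = 8.239e+06 → L_total = 10·log₁₀(8.239e+06) = 69.16 dB.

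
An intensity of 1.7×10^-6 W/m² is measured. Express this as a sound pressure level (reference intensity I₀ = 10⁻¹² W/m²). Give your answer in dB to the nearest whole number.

Dividing by I₀ shifts the exponent by 12: I/I₀ = 1.7×10^6.
L = 10·(0.2304 + 6) = 62.30 dB.

62 dB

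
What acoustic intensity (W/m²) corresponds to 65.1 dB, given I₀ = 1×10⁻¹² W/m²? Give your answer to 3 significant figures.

I = I₀·10^(L/10) = 10⁻¹² × 10^(65.1/10) = 10^(-5.490).

3.24e-06 W/m²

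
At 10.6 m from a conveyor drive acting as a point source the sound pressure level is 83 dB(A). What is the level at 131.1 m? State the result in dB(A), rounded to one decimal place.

61.2 dB(A)

For a point source, L₂ = L₁ − 20·log₁₀(r₂/r₁).
L₂ = 83 − 20·log₁₀(131.1/10.6) = 83 − 21.846 = 61.15 dB(A).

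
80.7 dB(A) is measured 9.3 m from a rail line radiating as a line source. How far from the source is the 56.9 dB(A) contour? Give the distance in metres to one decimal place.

The 23.8 dB drop corresponds to a distance ratio of 10^(23.8/10) for a line source.
r₂ = 9.3·10^((80.7−56.9)/10) = 9.3·10^(23.8/10) = 2230.91 m.

2230.9 m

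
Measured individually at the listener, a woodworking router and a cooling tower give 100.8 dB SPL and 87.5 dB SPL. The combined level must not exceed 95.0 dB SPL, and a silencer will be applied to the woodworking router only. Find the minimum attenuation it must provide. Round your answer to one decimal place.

6.7 dB

Fixed contribution from the other source: Σ 10^(L/10) = 10^(87.5/10) = 5.623e+08 (87.50 dB SPL).
To meet 95.0 dB SPL overall, the treated woodworking router may contribute at most 10^(95.0/10) − 5.623e+08 = 2.600e+09, i.e. 94.15 dB SPL.
Required insertion loss = 100.8 − 94.15 = 6.65 dB.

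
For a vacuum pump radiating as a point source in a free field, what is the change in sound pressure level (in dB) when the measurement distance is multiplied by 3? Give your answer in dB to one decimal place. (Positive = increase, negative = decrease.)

-9.5 dB

A point source loses 6 dB per doubling of distance; generally ΔL = −20·log₁₀(r₂/r₁).
ΔL = −20·log₁₀(3) = -9.54 dB.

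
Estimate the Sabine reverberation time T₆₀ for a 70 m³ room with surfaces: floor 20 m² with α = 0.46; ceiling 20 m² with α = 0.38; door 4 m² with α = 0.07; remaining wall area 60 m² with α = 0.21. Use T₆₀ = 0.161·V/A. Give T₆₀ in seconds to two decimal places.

Summing Sᵢαᵢ: 20·0.46 + 20·0.38 + 4·0.07 + 60·0.21 = 29.68 m².
T₆₀ = 0.161·V/A = 0.161·70/29.68 = 0.380 s.

0.38 s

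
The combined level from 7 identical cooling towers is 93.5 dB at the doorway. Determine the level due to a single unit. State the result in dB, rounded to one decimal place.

85.0 dB

7 equal contributions raise the level by 10·log₁₀ 7 = 8.451 dB, so each unit alone gives 93.5 − 8.451.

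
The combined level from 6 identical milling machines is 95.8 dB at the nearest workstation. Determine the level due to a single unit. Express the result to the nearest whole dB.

Dividing the total intensity by 6 lowers the level by 10·log₁₀ 6 = 7.782 dB: L₁ = 95.8 − 7.782.

88 dB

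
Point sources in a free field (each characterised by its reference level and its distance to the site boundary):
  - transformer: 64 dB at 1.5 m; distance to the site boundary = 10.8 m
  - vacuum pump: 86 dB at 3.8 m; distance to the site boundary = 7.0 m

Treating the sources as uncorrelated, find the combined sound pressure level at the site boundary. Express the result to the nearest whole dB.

81 dB

Propagate each source to the receiver with L = L_ref − 20·log₁₀(r/r_ref), then add intensities.
transformer: 64 − 20·log₁₀(10.8/1.5) = 64 − 17.15 = 46.85 dB.
vacuum pump: 86 − 20·log₁₀(7.0/3.8) = 86 − 5.31 = 80.69 dB.
Σ 10^(L/10) = 1.174e+08 → L_total = 10·log₁₀(1.174e+08) = 80.70 dB.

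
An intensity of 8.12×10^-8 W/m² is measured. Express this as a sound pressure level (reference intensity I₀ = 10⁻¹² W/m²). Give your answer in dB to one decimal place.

I/I₀ = 8.12×10^-8/10⁻¹² = 8.12×10^4, and L = 10·log₁₀(I/I₀).
L = 10·(0.9096 + 4) = 49.10 dB.

49.1 dB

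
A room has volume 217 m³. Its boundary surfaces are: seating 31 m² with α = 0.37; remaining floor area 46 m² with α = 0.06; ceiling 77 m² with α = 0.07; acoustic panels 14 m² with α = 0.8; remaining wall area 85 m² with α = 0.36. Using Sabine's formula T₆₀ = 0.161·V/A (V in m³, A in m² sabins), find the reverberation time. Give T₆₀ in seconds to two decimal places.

0.57 s

A = Σ Sᵢαᵢ = 31·0.37 + 46·0.06 + 77·0.07 + 14·0.8 + 85·0.36 = 61.42 m².
T₆₀ = 0.161 × 217 / 61.42 = 0.569 s.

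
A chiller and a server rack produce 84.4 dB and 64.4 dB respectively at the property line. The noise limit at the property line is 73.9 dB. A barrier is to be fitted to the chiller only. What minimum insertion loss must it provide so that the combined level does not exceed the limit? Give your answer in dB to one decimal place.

Everything except the chiller sums to 10^(64.4/10) = 2.754e+06 in linear terms, 64.40 dB.
To meet 73.9 dB overall, the treated chiller may contribute at most 10^(73.9/10) − 2.754e+06 = 2.179e+07, i.e. 73.38 dB.
So the chiller must be reduced from 84.4 to 73.38 dB: IL = 11.02 dB.

11.0 dB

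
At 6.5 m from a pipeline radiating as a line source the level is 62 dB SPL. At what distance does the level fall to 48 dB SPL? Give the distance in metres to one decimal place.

Line-source spreading drops the level by 10·log₁₀(r₂/r₁); inverting, r₂/r₁ = 10^(ΔL/10).
r₂ = 6.5·10^((62−48)/10) = 6.5·10^(14.0/10) = 163.27 m.

163.3 m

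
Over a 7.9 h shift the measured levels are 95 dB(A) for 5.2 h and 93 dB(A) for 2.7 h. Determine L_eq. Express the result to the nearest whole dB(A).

94 dB(A)

The energy average is taken in the linear domain: L_eq = 10·log₁₀[(Σ tᵢ·10^(Lᵢ/10))/T], T = 7.9 h.
Σ tᵢ·10^(Lᵢ/10) = 5.2·10^(95/10) + 2.7·10^(93/10) = 2.183e+10.
L_eq = 10·log₁₀(2.183e+10/7.9) = 94.41 dB(A).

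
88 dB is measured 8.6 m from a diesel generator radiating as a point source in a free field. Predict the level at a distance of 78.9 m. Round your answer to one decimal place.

68.7 dB

Point-source attenuation: ΔL = 20·log₁₀(r₂/r₁) = 20·log₁₀(78.9/8.6) = 19.252 dB.
L₂ = 88 − 20·log₁₀(78.9/8.6) = 88 − 19.252 = 68.75 dB.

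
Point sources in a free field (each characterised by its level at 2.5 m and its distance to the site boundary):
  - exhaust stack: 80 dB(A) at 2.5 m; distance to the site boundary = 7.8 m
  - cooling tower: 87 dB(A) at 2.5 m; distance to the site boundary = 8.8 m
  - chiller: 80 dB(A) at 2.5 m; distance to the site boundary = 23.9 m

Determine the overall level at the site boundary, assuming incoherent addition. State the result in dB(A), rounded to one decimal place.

Apply inverse-square spreading to bring every level to the receiver, then sum 10^(L/10).
exhaust stack: 80 − 20·log₁₀(7.8/2.5) = 80 − 9.88 = 70.12 dB(A).
cooling tower: 87 − 20·log₁₀(8.8/2.5) = 87 − 10.93 = 76.07 dB(A).
chiller: 80 − 20·log₁₀(23.9/2.5) = 80 − 19.61 = 60.39 dB(A).
Σ 10^(L/10) = 5.182e+07 → L_total = 10·log₁₀(5.182e+07) = 77.14 dB(A).

77.1 dB(A)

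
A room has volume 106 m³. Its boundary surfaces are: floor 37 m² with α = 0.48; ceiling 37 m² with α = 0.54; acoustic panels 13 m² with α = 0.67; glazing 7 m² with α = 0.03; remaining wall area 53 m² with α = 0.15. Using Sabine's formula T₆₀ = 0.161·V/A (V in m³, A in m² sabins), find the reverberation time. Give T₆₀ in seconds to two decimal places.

Summing Sᵢαᵢ: 37·0.48 + 37·0.54 + 13·0.67 + 7·0.03 + 53·0.15 = 54.61 m².
T₆₀ = 0.161 × 106 / 54.61 = 0.313 s.

0.31 s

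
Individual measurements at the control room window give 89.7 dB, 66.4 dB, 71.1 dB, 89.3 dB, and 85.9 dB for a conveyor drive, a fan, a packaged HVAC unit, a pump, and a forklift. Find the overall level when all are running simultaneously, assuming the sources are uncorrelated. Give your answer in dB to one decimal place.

93.4 dB

Incoherent sources combine by intensity addition: L_total = 10·log₁₀(Σ 10^(L_i/10)).
Σ 10^(L/10) = 10^(89.7/10) + 10^(66.4/10) + 10^(71.1/10) + 10^(89.3/10) + 10^(85.9/10) = 2.191e+09.
L_total = 10·log₁₀(2.191e+09) = 93.41 dB.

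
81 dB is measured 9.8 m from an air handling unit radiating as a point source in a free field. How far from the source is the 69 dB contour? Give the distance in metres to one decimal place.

39.0 m

The 12.0 dB drop corresponds to a distance ratio of 10^(12.0/20) for a point source.
r₂ = 9.8·10^((81−69)/20) = 9.8·10^(12.0/20) = 39.01 m.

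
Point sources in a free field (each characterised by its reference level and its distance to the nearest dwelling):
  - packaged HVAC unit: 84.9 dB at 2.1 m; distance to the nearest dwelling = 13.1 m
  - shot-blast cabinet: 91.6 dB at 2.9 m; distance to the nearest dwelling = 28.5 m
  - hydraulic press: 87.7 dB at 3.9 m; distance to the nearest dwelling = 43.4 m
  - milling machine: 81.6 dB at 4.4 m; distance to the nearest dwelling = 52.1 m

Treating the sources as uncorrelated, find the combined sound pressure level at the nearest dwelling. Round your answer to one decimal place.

Apply inverse-square spreading to bring every level to the receiver, then sum 10^(L/10).
packaged HVAC unit: 84.9 − 20·log₁₀(13.1/2.1) = 84.9 − 15.90 = 69.00 dB.
shot-blast cabinet: 91.6 − 20·log₁₀(28.5/2.9) = 91.6 − 19.85 = 71.75 dB.
hydraulic press: 87.7 − 20·log₁₀(43.4/3.9) = 87.7 − 20.93 = 66.77 dB.
milling machine: 81.6 − 20·log₁₀(52.1/4.4) = 81.6 − 21.47 = 60.13 dB.
Σ 10^(L/10) = 2.869e+07 → L_total = 10·log₁₀(2.869e+07) = 74.58 dB.

74.6 dB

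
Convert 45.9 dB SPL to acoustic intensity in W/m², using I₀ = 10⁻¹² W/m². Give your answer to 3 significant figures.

L = 10·log₁₀(I/I₀) ⇒ I = I₀·10^(L/10) = 10⁻¹² × 10^4.59.

3.89e-08 W/m²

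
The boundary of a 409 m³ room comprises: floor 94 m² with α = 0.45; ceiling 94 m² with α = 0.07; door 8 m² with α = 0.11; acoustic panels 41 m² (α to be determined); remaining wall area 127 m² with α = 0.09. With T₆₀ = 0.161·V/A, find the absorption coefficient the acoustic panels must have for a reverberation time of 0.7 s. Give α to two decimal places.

0.80

From T₆₀ = 0.161·V/A, the target T₆₀ = 0.7 s needs A = 0.161·409/0.7 = 94.07 m².
Absorption from the other surfaces = 94·0.45 + 94·0.07 + 8·0.11 + 127·0.09 = 61.19 m², so the acoustic panels must supply 32.88 m² over 41 m².
α = 32.88/41 = 0.802.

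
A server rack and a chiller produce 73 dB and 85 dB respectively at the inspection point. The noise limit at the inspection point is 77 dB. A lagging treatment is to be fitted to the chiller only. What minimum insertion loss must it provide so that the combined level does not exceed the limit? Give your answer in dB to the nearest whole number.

10 dB

Fixed contribution from the other source: Σ 10^(L/10) = 10^(73/10) = 1.995e+07 (73.00 dB).
The limit corresponds to 10^(77/10) = 5.012e+07; subtracting the fixed part leaves 3.017e+07 for the chiller, i.e. 74.80 dB.
Required insertion loss = 85 − 74.80 = 10.20 dB.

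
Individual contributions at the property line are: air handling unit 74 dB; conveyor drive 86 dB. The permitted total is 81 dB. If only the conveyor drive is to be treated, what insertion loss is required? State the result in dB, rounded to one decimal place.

Everything except the conveyor drive sums to 10^(74/10) = 2.512e+07 in linear terms, 74.00 dB.
The limit corresponds to 10^(81/10) = 1.259e+08; subtracting the fixed part leaves 1.008e+08 for the conveyor drive, i.e. 80.03 dB.
Required insertion loss = 86 − 80.03 = 5.97 dB.

6.0 dB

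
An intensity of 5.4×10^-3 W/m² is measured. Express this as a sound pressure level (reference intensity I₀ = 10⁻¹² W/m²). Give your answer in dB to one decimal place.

97.3 dB

L = 10·log₁₀(I/I₀) = 10·log₁₀(5.4×10^-3/10⁻¹²) = 10·log₁₀(5.4×10^9).
L = 10·(0.7324 + 9) = 97.32 dB.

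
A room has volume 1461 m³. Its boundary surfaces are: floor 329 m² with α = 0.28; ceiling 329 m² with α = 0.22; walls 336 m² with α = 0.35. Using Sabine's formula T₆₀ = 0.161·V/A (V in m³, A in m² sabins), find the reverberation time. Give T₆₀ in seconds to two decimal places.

Summing Sᵢαᵢ: 329·0.28 + 329·0.22 + 336·0.35 = 282.10 m².
T₆₀ = 0.161 × 1461 / 282.10 = 0.834 s.

0.83 s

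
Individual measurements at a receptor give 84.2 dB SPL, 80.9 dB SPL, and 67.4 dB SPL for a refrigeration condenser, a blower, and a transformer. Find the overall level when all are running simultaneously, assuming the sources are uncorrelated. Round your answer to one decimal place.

85.9 dB SPL

Incoherent sources combine by intensity addition: L_total = 10·log₁₀(Σ 10^(L_i/10)).
Σ 10^(L/10) = 10^(84.2/10) + 10^(80.9/10) + 10^(67.4/10) = 3.915e+08.
L_total = 10·log₁₀(3.915e+08) = 85.93 dB SPL.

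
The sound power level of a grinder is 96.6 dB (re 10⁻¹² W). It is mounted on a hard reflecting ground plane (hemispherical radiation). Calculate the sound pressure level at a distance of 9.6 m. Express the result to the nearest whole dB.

69 dB

The power spreads over a hemisphere of area 2π·r², so L_p = L_w − 10·log₁₀(2π·r²).
2π·r² = 579.1 m², 10·log₁₀ of that is 27.627 dB.
L_p = 96.6 − 27.627 = 68.97 dB.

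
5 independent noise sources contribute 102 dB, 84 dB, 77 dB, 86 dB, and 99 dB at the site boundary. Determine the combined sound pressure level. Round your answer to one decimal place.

Incoherent sources combine by intensity addition: L_total = 10·log₁₀(Σ 10^(L_i/10)).
Σ 10^(L/10) = 10^(102/10) + 10^(84/10) + 10^(77/10) + 10^(86/10) + 10^(99/10) = 2.449e+10.
L_total = 10·log₁₀(2.449e+10) = 103.89 dB.

103.9 dB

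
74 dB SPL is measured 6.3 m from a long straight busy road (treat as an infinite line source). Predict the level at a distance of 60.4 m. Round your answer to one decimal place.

64.2 dB SPL

For a line source, L₂ = L₁ − 10·log₁₀(r₂/r₁).
L₂ = 74 − 10·log₁₀(60.4/6.3) = 74 − 9.817 = 64.18 dB SPL.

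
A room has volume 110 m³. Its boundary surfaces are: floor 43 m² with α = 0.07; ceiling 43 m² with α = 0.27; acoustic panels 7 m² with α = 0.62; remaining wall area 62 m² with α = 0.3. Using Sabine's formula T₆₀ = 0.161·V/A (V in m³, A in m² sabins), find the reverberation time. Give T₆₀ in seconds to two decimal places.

0.47 s

A = Σ Sᵢαᵢ = 43·0.07 + 43·0.27 + 7·0.62 + 62·0.3 = 37.56 m².
T₆₀ = 0.161·V/A = 0.161·110/37.56 = 0.472 s.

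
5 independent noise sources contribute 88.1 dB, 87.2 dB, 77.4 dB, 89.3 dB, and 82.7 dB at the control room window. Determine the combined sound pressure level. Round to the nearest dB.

For uncorrelated sources the intensities add, so convert each level to linear form, sum, and take 10·log₁₀ of the total.
Σ 10^(L/10) = 10^(88.1/10) + 10^(87.2/10) + 10^(77.4/10) + 10^(89.3/10) + 10^(82.7/10) = 2.263e+09.
L_total = 10·log₁₀(2.263e+09) = 93.55 dB.

94 dB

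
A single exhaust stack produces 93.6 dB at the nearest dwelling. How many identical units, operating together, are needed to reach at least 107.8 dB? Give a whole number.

27

N identical sources give L₁ + 10·log₁₀ N, so require 10·log₁₀ N ≥ 107.8 − 93.6 = 14.2 dB.
N ≥ 10^(14.2/10) = 26.303, so N = 27.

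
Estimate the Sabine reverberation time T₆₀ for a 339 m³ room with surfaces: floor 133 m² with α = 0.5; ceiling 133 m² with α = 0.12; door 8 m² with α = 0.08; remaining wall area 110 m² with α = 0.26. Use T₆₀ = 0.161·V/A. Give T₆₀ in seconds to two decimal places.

0.49 s

Total absorption A = 133·0.5 + 133·0.12 + 8·0.08 + 110·0.26 = 111.70 m² sabins.
T₆₀ = 0.161·V/A = 0.161·339/111.70 = 0.489 s.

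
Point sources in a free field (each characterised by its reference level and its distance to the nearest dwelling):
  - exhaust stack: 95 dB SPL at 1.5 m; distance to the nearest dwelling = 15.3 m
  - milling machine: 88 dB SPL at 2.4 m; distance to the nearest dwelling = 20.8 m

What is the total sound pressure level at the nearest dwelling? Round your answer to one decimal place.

First find each source's level at the receiver (point-source: −20·log₁₀(r/r_ref)), then combine on an intensity basis.
exhaust stack: 95 − 20·log₁₀(15.3/1.5) = 95 − 20.17 = 74.83 dB SPL.
milling machine: 88 − 20·log₁₀(20.8/2.4) = 88 − 18.76 = 69.24 dB SPL.
Σ 10^(L/10) = 3.880e+07 → L_total = 10·log₁₀(3.880e+07) = 75.89 dB SPL.

75.9 dB SPL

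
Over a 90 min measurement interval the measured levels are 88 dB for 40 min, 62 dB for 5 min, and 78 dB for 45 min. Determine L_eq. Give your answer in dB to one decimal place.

Weight each interval's intensity by its duration and average over T = 90 min:
Σ tᵢ·10^(Lᵢ/10) = 40·10^(88/10) + 5·10^(62/10) + 45·10^(78/10) = 2.809e+10.
L_eq = 10·log₁₀(2.809e+10/90) = 84.94 dB.

84.9 dB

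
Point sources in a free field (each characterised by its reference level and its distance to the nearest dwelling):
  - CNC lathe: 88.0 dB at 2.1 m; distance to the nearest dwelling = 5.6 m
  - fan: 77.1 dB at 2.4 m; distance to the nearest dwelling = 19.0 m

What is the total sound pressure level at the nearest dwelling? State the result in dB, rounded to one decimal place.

79.5 dB

Propagate each source to the receiver with L = L_ref − 20·log₁₀(r/r_ref), then add intensities.
CNC lathe: 88.0 − 20·log₁₀(5.6/2.1) = 88.0 − 8.52 = 79.48 dB.
fan: 77.1 − 20·log₁₀(19.0/2.4) = 77.1 − 17.97 = 59.13 dB.
Σ 10^(L/10) = 8.955e+07 → L_total = 10·log₁₀(8.955e+07) = 79.52 dB.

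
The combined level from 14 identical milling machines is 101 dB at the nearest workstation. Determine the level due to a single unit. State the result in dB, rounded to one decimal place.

89.5 dB

For N identical incoherent sources L_total = L₁ + 10·log₁₀ N, so L₁ = 101 − 10·log₁₀(14) = 101 − 11.461.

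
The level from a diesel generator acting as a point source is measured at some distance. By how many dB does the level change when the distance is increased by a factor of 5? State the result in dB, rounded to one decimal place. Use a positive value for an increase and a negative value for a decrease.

Point-source spreading: ΔL = −20·log₁₀(r₂/r₁).
ΔL = −20·log₁₀(5) = -13.98 dB.

-14.0 dB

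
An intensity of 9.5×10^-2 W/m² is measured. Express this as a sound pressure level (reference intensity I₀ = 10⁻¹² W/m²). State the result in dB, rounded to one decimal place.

Dividing by I₀ shifts the exponent by 12: I/I₀ = 9.5×10^10.
L = 10·(0.9777 + 10) = 109.78 dB.

109.8 dB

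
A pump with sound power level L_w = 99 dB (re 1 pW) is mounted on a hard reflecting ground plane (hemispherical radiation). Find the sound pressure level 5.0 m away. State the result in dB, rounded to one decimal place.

77.0 dB

The power spreads over a hemisphere of area 2π·r², so L_p = L_w − 10·log₁₀(2π·r²).
2π·r² = 157.1 m², 10·log₁₀ of that is 21.961 dB.
L_p = 99 − 21.961 = 77.04 dB.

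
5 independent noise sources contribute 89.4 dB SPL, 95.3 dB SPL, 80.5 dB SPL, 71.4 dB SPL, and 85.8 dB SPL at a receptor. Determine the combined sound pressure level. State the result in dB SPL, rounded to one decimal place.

For uncorrelated sources the intensities add, so convert each level to linear form, sum, and take 10·log₁₀ of the total.
Σ 10^(L/10) = 10^(89.4/10) + 10^(95.3/10) + 10^(80.5/10) + 10^(71.4/10) + 10^(85.8/10) = 4.766e+09.
L_total = 10·log₁₀(4.766e+09) = 96.78 dB SPL.

96.8 dB SPL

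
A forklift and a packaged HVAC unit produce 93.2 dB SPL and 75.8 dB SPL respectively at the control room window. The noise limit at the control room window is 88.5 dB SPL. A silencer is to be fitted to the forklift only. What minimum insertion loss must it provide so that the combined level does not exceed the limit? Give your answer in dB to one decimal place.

The untreated sources together contribute 10^(75.8/10) = 3.802e+07, i.e. 75.80 dB SPL.
The limit corresponds to 10^(88.5/10) = 7.079e+08; subtracting the fixed part leaves 6.699e+08 for the forklift, i.e. 88.26 dB SPL.
So the forklift must be reduced from 93.2 to 88.26 dB SPL: IL = 4.94 dB.

4.9 dB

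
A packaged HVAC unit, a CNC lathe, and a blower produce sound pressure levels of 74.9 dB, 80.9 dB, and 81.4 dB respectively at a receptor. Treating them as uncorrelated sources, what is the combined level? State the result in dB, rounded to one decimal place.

84.7 dB

For uncorrelated sources the intensities add, so convert each level to linear form, sum, and take 10·log₁₀ of the total.
Σ 10^(L/10) = 10^(74.9/10) + 10^(80.9/10) + 10^(81.4/10) = 2.920e+08.
L_total = 10·log₁₀(2.920e+08) = 84.65 dB.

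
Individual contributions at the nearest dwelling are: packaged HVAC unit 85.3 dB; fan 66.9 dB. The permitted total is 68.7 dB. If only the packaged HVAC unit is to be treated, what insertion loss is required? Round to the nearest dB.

21 dB

Fixed contribution from the other source: Σ 10^(L/10) = 10^(66.9/10) = 4.898e+06 (66.90 dB).
The limit corresponds to 10^(68.7/10) = 7.413e+06; subtracting the fixed part leaves 2.515e+06 for the packaged HVAC unit, i.e. 64.01 dB.
So the packaged HVAC unit must be reduced from 85.3 to 64.01 dB: IL = 21.29 dB.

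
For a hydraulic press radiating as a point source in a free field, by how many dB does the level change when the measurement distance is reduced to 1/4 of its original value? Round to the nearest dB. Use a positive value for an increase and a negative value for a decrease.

A point source loses 6 dB per doubling of distance; generally ΔL = −20·log₁₀(r₂/r₁).
ΔL = −20·log₁₀(0.25) = +12.04 dB.

+12 dB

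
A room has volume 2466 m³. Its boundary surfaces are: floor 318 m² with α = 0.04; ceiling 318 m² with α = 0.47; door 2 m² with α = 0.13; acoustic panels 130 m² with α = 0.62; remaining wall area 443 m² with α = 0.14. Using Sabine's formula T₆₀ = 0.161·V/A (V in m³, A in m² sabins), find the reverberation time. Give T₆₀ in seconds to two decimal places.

1.30 s

Summing Sᵢαᵢ: 318·0.04 + 318·0.47 + 2·0.13 + 130·0.62 + 443·0.14 = 305.06 m².
T₆₀ = 0.161 × 2466 / 305.06 = 1.301 s.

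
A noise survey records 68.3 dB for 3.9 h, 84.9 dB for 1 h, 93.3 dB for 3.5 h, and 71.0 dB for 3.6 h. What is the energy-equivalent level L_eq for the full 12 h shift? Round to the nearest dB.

The energy average is taken in the linear domain: L_eq = 10·log₁₀[(Σ tᵢ·10^(Lᵢ/10))/T], T = 12 h.
Σ tᵢ·10^(Lᵢ/10) = 3.9·10^(68.3/10) + 1·10^(84.9/10) + 3.5·10^(93.3/10) + 3.6·10^(71.0/10) = 7.864e+09.
L_eq = 10·log₁₀(7.864e+09/12) = 88.16 dB.

88 dB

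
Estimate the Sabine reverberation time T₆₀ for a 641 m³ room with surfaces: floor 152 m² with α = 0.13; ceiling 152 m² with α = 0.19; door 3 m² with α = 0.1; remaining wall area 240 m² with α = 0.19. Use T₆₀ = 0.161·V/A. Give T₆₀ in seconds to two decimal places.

1.09 s

Total absorption A = 152·0.13 + 152·0.19 + 3·0.1 + 240·0.19 = 94.54 m² sabins.
T₆₀ = 0.161 × 641 / 94.54 = 1.092 s.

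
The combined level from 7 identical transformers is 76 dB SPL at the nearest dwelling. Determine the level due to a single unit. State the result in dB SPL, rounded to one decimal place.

67.5 dB SPL

7 equal contributions raise the level by 10·log₁₀ 7 = 8.451 dB, so each unit alone gives 76 − 8.451.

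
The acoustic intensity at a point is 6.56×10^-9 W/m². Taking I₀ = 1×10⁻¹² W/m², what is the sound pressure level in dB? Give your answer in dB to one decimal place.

I/I₀ = 6.56×10^-9/10⁻¹² = 6.56×10^3, and L = 10·log₁₀(I/I₀).
L = 10·(0.8169 + 3) = 38.17 dB.

38.2 dB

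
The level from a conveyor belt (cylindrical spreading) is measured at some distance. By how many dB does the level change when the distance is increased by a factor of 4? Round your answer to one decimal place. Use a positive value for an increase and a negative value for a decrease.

With cylindrical spreading the level changes by −10·log₁₀(r₂/r₁).
ΔL = −10·log₁₀(4) = -6.02 dB.

-6.0 dB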